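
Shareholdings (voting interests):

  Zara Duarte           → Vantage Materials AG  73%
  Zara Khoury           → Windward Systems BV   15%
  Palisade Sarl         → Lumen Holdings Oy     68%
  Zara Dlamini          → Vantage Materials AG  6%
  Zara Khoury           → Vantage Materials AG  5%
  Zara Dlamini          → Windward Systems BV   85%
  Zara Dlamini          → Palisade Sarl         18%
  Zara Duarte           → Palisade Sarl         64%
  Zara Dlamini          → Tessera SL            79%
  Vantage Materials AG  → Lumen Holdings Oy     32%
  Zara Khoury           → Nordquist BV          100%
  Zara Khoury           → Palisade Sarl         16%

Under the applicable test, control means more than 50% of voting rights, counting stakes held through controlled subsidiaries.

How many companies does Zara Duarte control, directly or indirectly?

3

Zara Duarte holds 73% of Vantage, so Zara Duarte controls Vantage.
Zara Duarte holds 64% of Palisade, so Zara Duarte controls Palisade.
Palisade and Vantage together hold 68% + 32% = 100% of Lumen, so Zara Duarte controls Lumen.
No other company's threshold is met.
Zara Duarte controls 3 companies.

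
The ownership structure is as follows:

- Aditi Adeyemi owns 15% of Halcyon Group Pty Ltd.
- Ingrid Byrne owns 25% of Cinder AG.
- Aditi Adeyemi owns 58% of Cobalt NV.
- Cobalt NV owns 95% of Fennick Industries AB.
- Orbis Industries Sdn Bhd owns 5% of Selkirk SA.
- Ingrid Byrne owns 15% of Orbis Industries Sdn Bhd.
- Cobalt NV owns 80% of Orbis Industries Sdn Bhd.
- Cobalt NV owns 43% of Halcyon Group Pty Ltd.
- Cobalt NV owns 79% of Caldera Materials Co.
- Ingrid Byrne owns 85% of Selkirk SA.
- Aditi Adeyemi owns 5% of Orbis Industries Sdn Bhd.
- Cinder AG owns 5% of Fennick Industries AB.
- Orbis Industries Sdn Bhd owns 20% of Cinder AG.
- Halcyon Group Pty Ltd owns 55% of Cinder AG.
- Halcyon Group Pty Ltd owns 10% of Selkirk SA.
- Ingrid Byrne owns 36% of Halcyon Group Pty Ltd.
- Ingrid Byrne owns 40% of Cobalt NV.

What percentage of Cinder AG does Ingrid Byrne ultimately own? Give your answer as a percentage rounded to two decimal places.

63.66%

Ingrid reaches Cinder along 5 paths.
Via Cobalt → Halcyon: 40% × 43% × 55% = 9.46%.
Via Halcyon: 36% × 55% = 19.8%.
Via Orbis: 15% × 20% = 3%.
Via Cobalt → Orbis: 40% × 80% × 20% = 6.4%.
Direct stake: 25% = 25%.
Total: 9.46% + 19.8% + 3% + 6.4% + 25% = 63.66%.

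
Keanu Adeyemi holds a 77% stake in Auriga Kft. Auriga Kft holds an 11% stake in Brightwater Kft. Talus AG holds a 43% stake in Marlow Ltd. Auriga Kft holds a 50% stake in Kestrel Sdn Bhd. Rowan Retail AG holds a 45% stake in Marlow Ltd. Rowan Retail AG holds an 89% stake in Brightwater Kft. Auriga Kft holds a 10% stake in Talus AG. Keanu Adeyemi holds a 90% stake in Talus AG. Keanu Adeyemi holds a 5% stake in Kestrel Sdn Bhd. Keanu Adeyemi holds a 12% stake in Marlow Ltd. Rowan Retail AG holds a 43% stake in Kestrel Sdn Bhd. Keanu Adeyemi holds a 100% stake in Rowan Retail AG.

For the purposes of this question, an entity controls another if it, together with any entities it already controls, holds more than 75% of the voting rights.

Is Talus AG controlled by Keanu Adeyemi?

Yes

Keanu holds 77% of Auriga, so Keanu controls Auriga.
Keanu and Auriga together hold 90% + 10% = 100% of Talus, so Keanu controls Talus.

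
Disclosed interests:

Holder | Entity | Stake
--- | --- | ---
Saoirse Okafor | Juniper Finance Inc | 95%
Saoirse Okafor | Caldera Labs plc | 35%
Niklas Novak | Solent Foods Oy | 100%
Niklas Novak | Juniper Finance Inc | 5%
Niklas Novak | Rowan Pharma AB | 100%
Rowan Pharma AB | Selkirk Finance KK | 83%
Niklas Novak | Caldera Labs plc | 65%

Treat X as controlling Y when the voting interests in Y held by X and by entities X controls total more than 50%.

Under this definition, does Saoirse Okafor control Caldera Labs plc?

Saoirse holds 95% of Juniper, so Saoirse controls Juniper.
In Caldera, Saoirse's side holds only 35%, not > 50%.
So Saoirse does not control Caldera.

No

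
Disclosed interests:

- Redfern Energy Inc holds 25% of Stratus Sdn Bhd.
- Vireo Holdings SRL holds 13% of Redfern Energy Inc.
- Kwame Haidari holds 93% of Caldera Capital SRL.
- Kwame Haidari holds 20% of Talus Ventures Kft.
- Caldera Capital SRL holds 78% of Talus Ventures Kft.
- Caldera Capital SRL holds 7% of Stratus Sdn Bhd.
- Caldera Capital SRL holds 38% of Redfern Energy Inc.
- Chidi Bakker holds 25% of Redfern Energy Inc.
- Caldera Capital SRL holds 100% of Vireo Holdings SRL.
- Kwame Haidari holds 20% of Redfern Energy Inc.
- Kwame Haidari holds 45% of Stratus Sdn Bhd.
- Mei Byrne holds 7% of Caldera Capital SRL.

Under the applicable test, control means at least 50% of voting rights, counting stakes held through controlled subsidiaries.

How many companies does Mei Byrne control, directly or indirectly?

0

Mei's largest direct stake is 7% in Caldera, which does not meet the threshold.
Mei controls 0 companies.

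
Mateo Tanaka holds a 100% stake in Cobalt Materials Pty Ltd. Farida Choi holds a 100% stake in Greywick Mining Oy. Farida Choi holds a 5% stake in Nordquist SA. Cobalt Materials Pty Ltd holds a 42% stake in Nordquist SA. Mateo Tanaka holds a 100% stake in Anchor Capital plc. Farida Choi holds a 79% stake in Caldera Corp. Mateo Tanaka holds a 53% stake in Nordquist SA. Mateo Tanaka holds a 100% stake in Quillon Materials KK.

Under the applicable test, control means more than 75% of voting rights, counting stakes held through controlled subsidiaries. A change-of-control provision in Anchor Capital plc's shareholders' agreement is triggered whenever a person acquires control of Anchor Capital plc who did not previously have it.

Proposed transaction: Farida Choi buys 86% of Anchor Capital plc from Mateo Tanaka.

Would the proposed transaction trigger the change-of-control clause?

The purchase adds only to Farida's holdings (Mateo's stake shrinks), so Farida is the only person who could newly come to control Anchor.
Farida holds 100% of Greywick, so Farida controls Greywick.
Farida holds 79% of Caldera, so Farida controls Caldera.
Neither Farida nor any entity Farida controls holds any voting interest in Anchor.
So before the transaction, Farida does not control Anchor.
After the purchase, Farida holds 86% of Anchor directly, and Mateo's stake falls to 14%.
Farida holds 86% of Anchor, so Farida controls Anchor.
Farida did not control Anchor before and does after, so the clause is triggered.

Yes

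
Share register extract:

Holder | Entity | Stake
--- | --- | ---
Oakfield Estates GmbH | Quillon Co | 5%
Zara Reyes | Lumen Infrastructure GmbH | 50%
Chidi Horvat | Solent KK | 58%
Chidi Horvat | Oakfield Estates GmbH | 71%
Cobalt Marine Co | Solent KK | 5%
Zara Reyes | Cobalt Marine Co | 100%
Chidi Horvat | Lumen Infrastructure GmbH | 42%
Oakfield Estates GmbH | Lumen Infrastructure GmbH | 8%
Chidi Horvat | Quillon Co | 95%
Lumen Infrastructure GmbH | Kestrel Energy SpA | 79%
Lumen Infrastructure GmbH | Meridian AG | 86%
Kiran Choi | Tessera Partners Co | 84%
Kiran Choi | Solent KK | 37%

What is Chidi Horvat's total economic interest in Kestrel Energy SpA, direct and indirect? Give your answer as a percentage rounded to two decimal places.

37.67%

Chidi reaches Kestrel along 2 paths.
Via Oakfield → Lumen: 71% × 8% × 79% = 4.4872%.
Via Lumen: 42% × 79% = 33.18%.
Total: 4.4872% + 33.18% = 37.6672%.
Rounded: 37.67%.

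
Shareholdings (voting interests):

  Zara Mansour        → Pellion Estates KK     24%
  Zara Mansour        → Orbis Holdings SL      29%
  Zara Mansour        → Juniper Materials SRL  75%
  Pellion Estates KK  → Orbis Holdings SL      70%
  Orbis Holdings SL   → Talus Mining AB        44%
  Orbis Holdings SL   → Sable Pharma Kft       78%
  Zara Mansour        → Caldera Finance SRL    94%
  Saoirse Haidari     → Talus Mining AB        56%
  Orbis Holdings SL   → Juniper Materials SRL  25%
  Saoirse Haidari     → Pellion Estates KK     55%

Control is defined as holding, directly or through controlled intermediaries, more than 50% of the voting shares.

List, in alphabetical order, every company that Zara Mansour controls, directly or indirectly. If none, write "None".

Caldera Finance SRL, Juniper Materials SRL

Zara holds 94% of Caldera, so Zara controls Caldera.
Zara holds 75% of Juniper, so Zara controls Juniper.
No other company's threshold is met.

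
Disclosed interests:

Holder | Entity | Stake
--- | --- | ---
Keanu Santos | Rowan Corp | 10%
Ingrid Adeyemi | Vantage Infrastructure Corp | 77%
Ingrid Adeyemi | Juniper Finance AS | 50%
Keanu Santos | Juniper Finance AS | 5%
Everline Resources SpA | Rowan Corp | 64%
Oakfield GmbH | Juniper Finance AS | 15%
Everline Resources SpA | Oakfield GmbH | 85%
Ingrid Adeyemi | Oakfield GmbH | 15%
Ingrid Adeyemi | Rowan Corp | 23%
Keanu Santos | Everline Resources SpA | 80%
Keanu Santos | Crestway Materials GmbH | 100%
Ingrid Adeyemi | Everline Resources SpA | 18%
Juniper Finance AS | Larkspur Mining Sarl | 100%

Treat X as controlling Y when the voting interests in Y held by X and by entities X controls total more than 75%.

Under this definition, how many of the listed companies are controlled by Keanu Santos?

3

Keanu holds 100% of Crestway, so Keanu controls Crestway.
Keanu holds 80% of Everline, so Keanu controls Everline.
Everline holds 85% of Oakfield, so Keanu controls Oakfield.
No other company's threshold is met.
Keanu controls 3 companies.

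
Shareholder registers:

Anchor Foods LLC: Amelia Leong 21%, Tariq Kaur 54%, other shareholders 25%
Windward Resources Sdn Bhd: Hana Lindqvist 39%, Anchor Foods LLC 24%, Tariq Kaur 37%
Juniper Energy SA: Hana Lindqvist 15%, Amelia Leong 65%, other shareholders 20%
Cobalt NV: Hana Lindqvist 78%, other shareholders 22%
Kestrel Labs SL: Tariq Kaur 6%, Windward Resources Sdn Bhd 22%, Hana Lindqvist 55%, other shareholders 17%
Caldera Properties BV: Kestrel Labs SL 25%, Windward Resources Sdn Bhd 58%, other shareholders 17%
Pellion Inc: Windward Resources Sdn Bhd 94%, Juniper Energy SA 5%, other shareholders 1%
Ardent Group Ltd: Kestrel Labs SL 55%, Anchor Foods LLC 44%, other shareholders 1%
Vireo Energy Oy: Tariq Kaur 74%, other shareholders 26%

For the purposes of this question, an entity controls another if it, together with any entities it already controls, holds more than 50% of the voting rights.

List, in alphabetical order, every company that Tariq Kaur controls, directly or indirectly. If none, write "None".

Tariq holds 54% of Anchor, so Tariq controls Anchor.
Anchor and Tariq together hold 24% + 37% = 61% of Windward, so Tariq controls Windward.
Windward holds 58% of Caldera, so Tariq controls Caldera.
Windward holds 94% of Pellion, so Tariq controls Pellion.
Tariq holds 74% of Vireo, so Tariq controls Vireo.
No other company's threshold is met.

Anchor Foods LLC, Caldera Properties BV, Pellion Inc, Vireo Energy Oy, Windward Resources Sdn Bhd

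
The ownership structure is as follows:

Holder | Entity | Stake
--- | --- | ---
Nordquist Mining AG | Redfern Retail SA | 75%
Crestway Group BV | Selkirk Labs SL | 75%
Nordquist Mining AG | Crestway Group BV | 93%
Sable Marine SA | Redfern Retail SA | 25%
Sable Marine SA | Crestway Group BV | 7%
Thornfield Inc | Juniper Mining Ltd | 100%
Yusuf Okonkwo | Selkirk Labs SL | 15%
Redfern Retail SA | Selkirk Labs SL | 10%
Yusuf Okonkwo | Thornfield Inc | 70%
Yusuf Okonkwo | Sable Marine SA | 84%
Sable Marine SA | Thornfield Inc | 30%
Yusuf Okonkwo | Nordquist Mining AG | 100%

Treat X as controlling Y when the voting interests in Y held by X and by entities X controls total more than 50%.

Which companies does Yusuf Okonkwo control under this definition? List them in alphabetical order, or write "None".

Yusuf holds 84% of Sable, so Yusuf controls Sable.
Yusuf holds 100% of Nordquist, so Yusuf controls Nordquist.
Yusuf and Sable together hold 70% + 30% = 100% of Thornfield, so Yusuf controls Thornfield.
Nordquist and Sable together hold 93% + 7% = 100% of Crestway, so Yusuf controls Crestway.
Thornfield holds 100% of Juniper, so Yusuf controls Juniper.
Sable and Nordquist together hold 25% + 75% = 100% of Redfern, so Yusuf controls Redfern.
Yusuf and Redfern and Crestway together hold 15% + 10% + 75% = 100% of Selkirk, so Yusuf controls Selkirk.

Crestway Group BV, Juniper Mining Ltd, Nordquist Mining AG, Redfern Retail SA, Sable Marine SA, Selkirk Labs SL, Thornfield Inc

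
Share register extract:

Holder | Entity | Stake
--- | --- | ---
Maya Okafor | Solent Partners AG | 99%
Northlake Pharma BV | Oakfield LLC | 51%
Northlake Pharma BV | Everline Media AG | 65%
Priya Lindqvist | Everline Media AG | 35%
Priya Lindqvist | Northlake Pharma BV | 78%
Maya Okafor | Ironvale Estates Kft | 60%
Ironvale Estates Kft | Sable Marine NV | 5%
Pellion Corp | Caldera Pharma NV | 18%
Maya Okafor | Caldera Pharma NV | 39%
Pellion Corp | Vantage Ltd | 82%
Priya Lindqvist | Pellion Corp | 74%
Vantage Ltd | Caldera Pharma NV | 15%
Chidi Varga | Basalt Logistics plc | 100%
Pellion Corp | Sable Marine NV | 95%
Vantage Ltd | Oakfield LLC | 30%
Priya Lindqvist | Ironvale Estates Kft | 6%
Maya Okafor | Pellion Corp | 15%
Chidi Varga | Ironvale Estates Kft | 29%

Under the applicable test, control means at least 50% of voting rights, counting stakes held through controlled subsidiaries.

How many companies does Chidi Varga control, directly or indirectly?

Chidi holds 100% of Basalt, so Chidi controls Basalt.
No other company's threshold is met.
Chidi controls 1 company.

1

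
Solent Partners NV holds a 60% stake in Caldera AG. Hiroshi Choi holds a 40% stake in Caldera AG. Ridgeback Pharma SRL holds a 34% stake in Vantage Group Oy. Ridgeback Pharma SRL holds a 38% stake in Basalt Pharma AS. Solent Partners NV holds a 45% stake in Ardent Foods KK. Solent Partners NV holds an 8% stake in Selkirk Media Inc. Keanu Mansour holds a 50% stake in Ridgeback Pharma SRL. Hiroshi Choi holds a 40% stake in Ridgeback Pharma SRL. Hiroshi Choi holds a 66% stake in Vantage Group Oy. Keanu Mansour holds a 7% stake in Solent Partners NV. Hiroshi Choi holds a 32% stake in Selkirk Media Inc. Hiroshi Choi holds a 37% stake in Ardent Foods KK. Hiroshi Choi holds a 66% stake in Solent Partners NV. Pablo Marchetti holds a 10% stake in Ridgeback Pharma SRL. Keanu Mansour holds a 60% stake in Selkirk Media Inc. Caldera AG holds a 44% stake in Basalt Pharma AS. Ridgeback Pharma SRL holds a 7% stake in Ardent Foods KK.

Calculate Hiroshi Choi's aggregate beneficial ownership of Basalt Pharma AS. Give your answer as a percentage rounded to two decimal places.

Hiroshi reaches Basalt along 3 paths.
Via Ridgeback: 40% × 38% = 15.2%.
Via Solent → Caldera: 66% × 60% × 44% = 17.424%.
Via Caldera: 40% × 44% = 17.6%.
Total: 15.2% + 17.424% + 17.6% = 50.224%.
Rounded: 50.22%.

50.22%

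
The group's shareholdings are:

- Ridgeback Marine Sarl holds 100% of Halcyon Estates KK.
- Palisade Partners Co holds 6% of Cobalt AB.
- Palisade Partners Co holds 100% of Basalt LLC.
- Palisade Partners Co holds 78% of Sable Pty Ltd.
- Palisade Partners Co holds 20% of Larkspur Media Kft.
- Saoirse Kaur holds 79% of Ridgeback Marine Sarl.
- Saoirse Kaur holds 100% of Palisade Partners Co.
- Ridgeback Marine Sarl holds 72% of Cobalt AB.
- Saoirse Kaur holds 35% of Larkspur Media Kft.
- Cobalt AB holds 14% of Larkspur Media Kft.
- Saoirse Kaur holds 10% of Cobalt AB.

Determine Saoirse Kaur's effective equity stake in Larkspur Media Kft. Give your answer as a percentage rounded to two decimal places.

Saoirse reaches Larkspur along 5 paths.
Via Palisade: 100% × 20% = 20%.
Via Cobalt: 10% × 14% = 1.4%.
Via Palisade → Cobalt: 100% × 6% × 14% = 0.84%.
Via Ridgeback → Cobalt: 79% × 72% × 14% = 7.9632%.
Direct stake: 35% = 35%.
Total: 20% + 1.4% + 0.84% + 7.9632% + 35% = 65.2032%.
Rounded: 65.20%.

65.20%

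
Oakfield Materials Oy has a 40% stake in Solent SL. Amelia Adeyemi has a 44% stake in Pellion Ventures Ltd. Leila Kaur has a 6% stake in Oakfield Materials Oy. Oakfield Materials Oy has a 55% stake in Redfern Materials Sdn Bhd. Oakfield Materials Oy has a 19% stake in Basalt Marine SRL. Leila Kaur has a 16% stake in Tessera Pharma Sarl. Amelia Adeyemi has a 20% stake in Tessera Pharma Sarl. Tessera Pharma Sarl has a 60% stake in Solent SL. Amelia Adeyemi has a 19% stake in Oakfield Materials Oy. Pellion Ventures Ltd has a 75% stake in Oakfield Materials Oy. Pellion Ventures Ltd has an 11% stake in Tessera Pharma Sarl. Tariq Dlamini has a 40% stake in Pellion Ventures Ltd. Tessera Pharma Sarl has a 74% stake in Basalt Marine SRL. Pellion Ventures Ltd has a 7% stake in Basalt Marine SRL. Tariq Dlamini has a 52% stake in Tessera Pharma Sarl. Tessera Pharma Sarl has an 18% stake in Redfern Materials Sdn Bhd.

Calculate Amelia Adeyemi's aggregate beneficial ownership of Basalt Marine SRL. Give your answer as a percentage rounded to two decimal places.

Amelia reaches Basalt along 5 paths.
Via Pellion: 44% × 7% = 3.08%.
Via Pellion → Oakfield: 44% × 75% × 19% = 6.27%.
Via Oakfield: 19% × 19% = 3.61%.
Via Tessera: 20% × 74% = 14.8%.
Via Pellion → Tessera: 44% × 11% × 74% = 3.5816%.
Total: 3.08% + 6.27% + 3.61% + 14.8% + 3.5816% = 31.3416%.
Rounded: 31.34%.

31.34%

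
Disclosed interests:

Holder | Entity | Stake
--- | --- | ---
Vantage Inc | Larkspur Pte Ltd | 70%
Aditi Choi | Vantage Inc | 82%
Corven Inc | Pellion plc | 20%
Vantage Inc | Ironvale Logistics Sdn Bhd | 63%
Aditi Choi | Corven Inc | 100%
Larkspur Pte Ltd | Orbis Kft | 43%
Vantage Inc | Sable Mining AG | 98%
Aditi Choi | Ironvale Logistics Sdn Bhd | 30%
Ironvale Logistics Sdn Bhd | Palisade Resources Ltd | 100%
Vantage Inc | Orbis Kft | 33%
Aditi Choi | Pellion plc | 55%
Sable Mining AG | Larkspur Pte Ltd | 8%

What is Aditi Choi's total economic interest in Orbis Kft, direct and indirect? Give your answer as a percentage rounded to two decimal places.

Aditi reaches Orbis along 3 paths.
Via Vantage → Sable → Larkspur: 82% × 98% × 8% × 43% = 2.764384%.
Via Vantage → Larkspur: 82% × 70% × 43% = 24.682%.
Via Vantage: 82% × 33% = 27.06%.
Total: 2.764384% + 24.682% + 27.06% = 54.506384%.
Rounded: 54.51%.

54.51%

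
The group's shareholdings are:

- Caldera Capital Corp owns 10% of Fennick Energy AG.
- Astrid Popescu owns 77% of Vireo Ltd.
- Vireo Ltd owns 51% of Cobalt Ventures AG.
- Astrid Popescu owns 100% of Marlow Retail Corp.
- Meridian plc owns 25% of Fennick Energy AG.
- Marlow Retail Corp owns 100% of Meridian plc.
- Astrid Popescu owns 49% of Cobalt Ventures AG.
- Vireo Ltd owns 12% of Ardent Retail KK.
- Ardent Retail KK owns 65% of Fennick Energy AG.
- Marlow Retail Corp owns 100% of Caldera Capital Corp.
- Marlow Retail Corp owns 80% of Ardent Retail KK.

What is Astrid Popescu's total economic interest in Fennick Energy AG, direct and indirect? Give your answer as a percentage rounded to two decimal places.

93.01%

Astrid reaches Fennick along 4 paths.
Via Marlow → Caldera: 100% × 100% × 10% = 10%.
Via Marlow → Ardent: 100% × 80% × 65% = 52%.
Via Vireo → Ardent: 77% × 12% × 65% = 6.006%.
Via Marlow → Meridian: 100% × 100% × 25% = 25%.
Total: 10% + 52% + 6.006% + 25% = 93.006%.
Rounded: 93.01%.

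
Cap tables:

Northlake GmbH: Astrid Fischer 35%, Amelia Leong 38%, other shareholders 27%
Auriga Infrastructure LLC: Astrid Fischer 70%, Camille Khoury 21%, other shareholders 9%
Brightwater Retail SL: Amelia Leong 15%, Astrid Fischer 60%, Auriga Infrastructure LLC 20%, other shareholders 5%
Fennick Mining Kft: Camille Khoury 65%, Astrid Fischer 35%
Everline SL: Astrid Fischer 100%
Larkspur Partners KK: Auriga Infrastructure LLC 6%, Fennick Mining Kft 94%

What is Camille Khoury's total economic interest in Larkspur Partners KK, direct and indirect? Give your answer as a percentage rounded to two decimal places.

Camille reaches Larkspur along 2 paths.
Via Auriga: 21% × 6% = 1.26%.
Via Fennick: 65% × 94% = 61.1%.
Total: 1.26% + 61.1% = 62.36%.

62.36%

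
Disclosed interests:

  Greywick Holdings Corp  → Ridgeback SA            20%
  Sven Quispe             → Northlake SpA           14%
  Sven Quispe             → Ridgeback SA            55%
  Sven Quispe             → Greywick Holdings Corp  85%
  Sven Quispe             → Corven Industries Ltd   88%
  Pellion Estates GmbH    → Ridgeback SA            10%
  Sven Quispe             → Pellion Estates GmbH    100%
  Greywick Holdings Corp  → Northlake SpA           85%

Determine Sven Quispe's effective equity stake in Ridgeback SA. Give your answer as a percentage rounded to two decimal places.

Sven reaches Ridgeback along 3 paths.
Via Greywick: 85% × 20% = 17%.
Direct stake: 55% = 55%.
Via Pellion: 100% × 10% = 10%.
Total: 17% + 55% + 10% = 82%.
Rounded: 82.00%.

82.00%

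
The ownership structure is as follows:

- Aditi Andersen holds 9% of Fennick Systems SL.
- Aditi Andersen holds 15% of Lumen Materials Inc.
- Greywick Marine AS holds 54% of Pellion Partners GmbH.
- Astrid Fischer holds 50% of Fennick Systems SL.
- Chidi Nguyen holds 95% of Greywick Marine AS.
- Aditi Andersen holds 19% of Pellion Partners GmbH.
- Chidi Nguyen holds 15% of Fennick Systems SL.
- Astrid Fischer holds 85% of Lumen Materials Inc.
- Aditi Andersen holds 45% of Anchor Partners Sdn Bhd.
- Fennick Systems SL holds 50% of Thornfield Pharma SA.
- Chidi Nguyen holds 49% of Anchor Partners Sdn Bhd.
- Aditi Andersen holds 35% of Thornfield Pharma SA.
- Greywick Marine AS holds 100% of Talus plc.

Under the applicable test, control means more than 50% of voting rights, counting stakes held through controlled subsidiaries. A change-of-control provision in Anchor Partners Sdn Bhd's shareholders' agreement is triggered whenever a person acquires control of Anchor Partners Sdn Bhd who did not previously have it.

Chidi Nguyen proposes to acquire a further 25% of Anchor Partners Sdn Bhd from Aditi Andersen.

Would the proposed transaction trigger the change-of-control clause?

Yes

The purchase adds only to Chidi's holdings (Aditi's stake shrinks), so Chidi is the only person who could newly come to control Anchor.
Chidi holds 95% of Greywick, so Chidi controls Greywick.
Greywick holds 100% of Talus, so Chidi controls Talus.
Greywick holds 54% of Pellion, so Chidi controls Pellion.
In Anchor, Chidi's side holds only 49%, not > 50%.
So before the transaction, Chidi does not control Anchor.
After the purchase, Chidi's direct stake in Anchor rises to 49% + 25% = 74%, and Aditi's stake falls to 20%.
Chidi holds 74% of Anchor, so Chidi controls Anchor.
Chidi did not control Anchor before and does after, so the clause is triggered.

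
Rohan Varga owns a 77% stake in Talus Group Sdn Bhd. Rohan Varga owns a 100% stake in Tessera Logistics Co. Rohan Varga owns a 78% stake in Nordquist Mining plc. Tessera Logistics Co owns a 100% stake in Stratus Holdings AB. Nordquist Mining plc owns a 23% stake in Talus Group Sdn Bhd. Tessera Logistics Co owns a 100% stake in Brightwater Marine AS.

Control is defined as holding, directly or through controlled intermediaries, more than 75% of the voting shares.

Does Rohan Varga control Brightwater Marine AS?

Rohan holds 100% of Tessera, so Rohan controls Tessera.
Tessera holds 100% of Brightwater, so Rohan controls Brightwater.

Yes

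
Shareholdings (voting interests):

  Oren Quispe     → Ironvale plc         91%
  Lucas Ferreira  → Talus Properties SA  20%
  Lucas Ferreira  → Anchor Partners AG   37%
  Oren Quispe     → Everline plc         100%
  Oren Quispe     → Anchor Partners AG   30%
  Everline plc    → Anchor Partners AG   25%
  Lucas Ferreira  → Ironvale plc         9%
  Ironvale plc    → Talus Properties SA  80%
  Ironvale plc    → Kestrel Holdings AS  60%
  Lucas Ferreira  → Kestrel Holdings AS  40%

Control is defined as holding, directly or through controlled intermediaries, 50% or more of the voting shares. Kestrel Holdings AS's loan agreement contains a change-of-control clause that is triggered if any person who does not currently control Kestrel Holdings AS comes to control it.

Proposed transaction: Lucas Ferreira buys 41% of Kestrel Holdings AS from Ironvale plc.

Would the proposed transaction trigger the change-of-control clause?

Yes

The purchase adds only to Lucas's holdings (Ironvale's stake shrinks), so Lucas is the only person who could newly come to control Kestrel.
Lucas's largest direct stake is 40% in Kestrel, which does not meet the threshold, so Lucas controls no company.
In Kestrel, Lucas's side holds only 40%, not ≥ 50%.
So before the transaction, Lucas does not control Kestrel.
After the purchase, Lucas's direct stake in Kestrel rises to 40% + 41% = 81%, and Ironvale's stake falls to 19%.
Lucas holds 81% of Kestrel, so Lucas controls Kestrel.
Lucas did not control Kestrel before and does after, so the clause is triggered.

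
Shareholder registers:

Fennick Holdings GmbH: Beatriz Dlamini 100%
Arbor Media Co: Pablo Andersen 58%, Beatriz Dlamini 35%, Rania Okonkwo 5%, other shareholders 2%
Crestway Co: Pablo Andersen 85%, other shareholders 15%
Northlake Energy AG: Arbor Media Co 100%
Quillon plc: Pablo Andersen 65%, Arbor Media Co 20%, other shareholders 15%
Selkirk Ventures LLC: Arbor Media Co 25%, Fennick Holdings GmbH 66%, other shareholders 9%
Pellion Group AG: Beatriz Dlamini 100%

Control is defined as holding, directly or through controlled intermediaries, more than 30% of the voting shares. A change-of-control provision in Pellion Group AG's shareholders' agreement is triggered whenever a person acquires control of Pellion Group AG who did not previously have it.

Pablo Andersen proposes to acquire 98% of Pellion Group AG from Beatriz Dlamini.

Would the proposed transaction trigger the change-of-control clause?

The purchase adds only to Pablo's holdings (Beatriz's stake shrinks), so Pablo is the only person who could newly come to control Pellion.
Pablo holds 58% of Arbor, so Pablo controls Arbor.
Pablo holds 85% of Crestway, so Pablo controls Crestway.
Arbor holds 100% of Northlake, so Pablo controls Northlake.
Pablo and Arbor together hold 65% + 20% = 85% of Quillon, so Pablo controls Quillon.
Neither Pablo nor any entity Pablo controls holds any voting interest in Pellion.
So before the transaction, Pablo does not control Pellion.
After the purchase, Pablo holds 98% of Pellion directly, and Beatriz's stake falls to 2%.
Pablo holds 98% of Pellion, so Pablo controls Pellion.
Pablo did not control Pellion before and does after, so the clause is triggered.

Yes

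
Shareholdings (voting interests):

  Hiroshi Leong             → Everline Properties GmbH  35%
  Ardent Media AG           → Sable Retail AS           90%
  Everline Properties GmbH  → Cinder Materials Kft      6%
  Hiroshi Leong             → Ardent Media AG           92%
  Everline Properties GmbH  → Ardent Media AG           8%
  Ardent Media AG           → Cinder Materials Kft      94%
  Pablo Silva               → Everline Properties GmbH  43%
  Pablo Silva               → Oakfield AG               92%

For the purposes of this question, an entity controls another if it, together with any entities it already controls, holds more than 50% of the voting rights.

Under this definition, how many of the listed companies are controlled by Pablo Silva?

Pablo holds 92% of Oakfield, so Pablo controls Oakfield.
No other company's threshold is met.
Pablo controls 1 company.

1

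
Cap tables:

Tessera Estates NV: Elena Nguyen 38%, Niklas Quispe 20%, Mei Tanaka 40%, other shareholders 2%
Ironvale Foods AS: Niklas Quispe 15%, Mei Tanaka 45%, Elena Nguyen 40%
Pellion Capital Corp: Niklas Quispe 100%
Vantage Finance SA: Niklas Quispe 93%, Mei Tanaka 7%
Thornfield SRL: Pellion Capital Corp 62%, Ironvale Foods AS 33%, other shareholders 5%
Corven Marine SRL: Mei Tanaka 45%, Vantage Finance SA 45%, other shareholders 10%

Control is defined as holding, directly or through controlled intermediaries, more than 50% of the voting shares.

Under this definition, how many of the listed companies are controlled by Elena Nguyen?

Elena's largest direct stake is 40% in Ironvale, which does not meet the threshold.
Elena controls 0 companies.

0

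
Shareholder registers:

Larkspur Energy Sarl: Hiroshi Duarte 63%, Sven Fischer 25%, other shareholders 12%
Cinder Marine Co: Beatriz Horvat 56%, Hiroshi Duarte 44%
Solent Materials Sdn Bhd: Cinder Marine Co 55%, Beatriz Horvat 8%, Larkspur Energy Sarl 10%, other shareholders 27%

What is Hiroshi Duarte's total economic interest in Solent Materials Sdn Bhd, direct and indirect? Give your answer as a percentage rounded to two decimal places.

Hiroshi reaches Solent along 2 paths.
Via Cinder: 44% × 55% = 24.2%.
Via Larkspur: 63% × 10% = 6.3%.
Total: 24.2% + 6.3% = 30.5%.
Rounded: 30.50%.

30.50%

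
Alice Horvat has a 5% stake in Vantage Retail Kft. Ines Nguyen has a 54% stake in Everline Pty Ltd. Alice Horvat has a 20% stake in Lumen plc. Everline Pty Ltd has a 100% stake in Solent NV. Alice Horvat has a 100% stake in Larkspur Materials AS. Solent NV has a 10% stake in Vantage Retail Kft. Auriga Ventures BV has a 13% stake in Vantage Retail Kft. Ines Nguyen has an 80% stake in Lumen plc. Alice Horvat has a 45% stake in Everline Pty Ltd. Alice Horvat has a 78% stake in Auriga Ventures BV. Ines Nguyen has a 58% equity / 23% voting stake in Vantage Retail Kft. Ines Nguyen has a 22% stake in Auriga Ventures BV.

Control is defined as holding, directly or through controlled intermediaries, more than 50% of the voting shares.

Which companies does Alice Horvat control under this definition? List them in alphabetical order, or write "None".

Alice holds 78% of Auriga, so Alice controls Auriga.
Alice holds 100% of Larkspur, so Alice controls Larkspur.
No other company's threshold is met.

Auriga Ventures BV, Larkspur Materials AS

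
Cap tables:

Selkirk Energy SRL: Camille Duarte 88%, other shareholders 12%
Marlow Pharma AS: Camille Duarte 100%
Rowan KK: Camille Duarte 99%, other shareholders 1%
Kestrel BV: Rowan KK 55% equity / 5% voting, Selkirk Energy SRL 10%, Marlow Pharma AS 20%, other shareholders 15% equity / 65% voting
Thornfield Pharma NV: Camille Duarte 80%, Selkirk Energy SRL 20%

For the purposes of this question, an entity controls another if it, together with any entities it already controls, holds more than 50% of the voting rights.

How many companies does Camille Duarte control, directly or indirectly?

Camille holds 88% of Selkirk, so Camille controls Selkirk.
Camille holds 100% of Marlow, so Camille controls Marlow.
Camille holds 99% of Rowan, so Camille controls Rowan.
Camille and Selkirk together hold 80% + 20% = 100% of Thornfield, so Camille controls Thornfield.
No other company's threshold is met.
Camille controls 4 companies.

4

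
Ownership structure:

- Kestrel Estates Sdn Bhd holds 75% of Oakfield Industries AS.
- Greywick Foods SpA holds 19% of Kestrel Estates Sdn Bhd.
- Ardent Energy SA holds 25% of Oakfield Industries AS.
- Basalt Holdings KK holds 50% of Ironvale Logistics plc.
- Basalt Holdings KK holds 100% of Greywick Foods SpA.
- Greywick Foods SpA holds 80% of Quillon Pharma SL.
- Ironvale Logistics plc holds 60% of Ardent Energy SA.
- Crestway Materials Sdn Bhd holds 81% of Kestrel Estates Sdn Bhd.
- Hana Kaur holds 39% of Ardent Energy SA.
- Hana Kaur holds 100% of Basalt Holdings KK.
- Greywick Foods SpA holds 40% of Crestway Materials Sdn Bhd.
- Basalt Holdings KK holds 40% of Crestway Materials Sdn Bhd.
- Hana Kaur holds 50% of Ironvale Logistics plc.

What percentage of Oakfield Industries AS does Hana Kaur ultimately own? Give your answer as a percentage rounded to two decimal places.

Hana reaches Oakfield along 6 paths.
Via Ardent: 39% × 25% = 9.75%.
Via Basalt → Ironvale → Ardent: 100% × 50% × 60% × 25% = 7.5%.
Via Ironvale → Ardent: 50% × 60% × 25% = 7.5%.
Via Basalt → Crestway → Kestrel: 100% × 40% × 81% × 75% = 24.3%.
Via Basalt → Greywick → Crestway → Kestrel: 100% × 100% × 40% × 81% × 75% = 24.3%.
Via Basalt → Greywick → Kestrel: 100% × 100% × 19% × 75% = 14.25%.
Total: 9.75% + 7.5% + 7.5% + 24.3% + 24.3% + 14.25% = 87.6%.
Rounded: 87.60%.

87.60%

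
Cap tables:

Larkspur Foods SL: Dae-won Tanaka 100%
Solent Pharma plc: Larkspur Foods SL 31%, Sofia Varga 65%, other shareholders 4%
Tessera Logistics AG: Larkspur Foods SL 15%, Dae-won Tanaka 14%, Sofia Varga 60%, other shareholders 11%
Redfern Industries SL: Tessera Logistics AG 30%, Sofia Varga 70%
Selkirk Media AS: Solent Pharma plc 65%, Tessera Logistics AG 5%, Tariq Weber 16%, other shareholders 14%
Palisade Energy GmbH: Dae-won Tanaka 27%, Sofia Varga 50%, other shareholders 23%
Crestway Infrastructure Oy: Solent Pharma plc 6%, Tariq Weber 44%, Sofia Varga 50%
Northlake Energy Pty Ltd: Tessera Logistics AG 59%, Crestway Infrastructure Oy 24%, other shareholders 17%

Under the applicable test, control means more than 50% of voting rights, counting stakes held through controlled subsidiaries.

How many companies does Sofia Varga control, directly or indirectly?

Sofia holds 65% of Solent, so Sofia controls Solent.
Sofia holds 60% of Tessera, so Sofia controls Tessera.
Tessera and Sofia together hold 30% + 70% = 100% of Redfern, so Sofia controls Redfern.
Solent and Tessera together hold 65% + 5% = 70% of Selkirk, so Sofia controls Selkirk.
Solent and Sofia together hold 6% + 50% = 56% of Crestway, so Sofia controls Crestway.
Tessera and Crestway together hold 59% + 24% = 83% of Northlake, so Sofia controls Northlake.
No other company's threshold is met.
Sofia controls 6 companies.

6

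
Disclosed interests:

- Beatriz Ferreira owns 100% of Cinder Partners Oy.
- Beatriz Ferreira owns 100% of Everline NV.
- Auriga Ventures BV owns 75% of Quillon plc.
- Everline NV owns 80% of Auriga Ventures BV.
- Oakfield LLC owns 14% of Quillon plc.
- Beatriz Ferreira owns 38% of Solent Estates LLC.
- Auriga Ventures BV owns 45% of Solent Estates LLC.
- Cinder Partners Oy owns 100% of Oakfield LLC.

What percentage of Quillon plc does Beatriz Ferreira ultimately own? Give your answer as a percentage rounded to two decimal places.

Beatriz reaches Quillon along 2 paths.
Via Cinder → Oakfield: 100% × 100% × 14% = 14%.
Via Everline → Auriga: 100% × 80% × 75% = 60%.
Total: 14% + 60% = 74%.
Rounded: 74.00%.

74.00%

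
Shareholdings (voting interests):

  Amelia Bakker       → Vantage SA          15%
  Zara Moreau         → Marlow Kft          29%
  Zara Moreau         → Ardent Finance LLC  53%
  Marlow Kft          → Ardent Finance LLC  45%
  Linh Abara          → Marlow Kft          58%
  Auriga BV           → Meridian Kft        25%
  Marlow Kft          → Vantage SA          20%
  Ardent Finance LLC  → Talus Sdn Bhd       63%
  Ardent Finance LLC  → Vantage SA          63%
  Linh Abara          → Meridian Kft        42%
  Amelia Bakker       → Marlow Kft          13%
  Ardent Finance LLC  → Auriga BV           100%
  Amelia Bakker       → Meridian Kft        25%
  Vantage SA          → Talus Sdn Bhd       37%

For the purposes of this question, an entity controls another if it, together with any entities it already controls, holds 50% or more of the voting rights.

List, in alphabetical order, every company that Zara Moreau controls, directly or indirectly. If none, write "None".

Ardent Finance LLC, Auriga BV, Talus Sdn Bhd, Vantage SA

Zara holds 53% of Ardent, so Zara controls Ardent.
Ardent holds 63% of Vantage, so Zara controls Vantage.
Ardent holds 100% of Auriga, so Zara controls Auriga.
Vantage and Ardent together hold 37% + 63% = 100% of Talus, so Zara controls Talus.
No other company's threshold is met.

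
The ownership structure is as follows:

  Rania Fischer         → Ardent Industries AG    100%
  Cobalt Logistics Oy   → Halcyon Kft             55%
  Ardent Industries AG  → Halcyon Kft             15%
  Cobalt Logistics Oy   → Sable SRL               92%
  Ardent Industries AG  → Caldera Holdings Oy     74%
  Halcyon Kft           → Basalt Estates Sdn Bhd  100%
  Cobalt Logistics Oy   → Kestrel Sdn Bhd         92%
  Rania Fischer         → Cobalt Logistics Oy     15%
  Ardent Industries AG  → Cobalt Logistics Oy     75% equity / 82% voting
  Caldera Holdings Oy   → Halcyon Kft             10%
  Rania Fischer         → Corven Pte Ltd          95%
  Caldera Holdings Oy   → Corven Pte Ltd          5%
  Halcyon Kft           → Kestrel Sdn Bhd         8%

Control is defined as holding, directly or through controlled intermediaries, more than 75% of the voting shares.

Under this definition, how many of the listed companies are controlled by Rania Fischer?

5

Rania holds 100% of Ardent, so Rania controls Ardent.
Rania and Ardent together hold 15% + 82% = 97% of Cobalt, so Rania controls Cobalt.
Cobalt holds 92% of Sable, so Rania controls Sable.
Rania holds 95% of Corven, so Rania controls Corven.
Cobalt holds 92% of Kestrel, so Rania controls Kestrel.
No other company's threshold is met.
Rania controls 5 companies.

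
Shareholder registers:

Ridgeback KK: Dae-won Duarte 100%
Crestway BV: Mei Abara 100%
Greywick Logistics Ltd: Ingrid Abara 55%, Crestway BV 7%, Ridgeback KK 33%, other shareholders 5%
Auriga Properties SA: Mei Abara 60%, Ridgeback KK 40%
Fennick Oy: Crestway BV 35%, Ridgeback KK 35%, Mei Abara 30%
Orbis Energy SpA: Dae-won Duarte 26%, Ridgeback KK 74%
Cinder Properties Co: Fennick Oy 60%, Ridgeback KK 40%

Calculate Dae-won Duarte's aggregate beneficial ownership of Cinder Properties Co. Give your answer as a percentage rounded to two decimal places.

61.00%

Dae-won reaches Cinder along 2 paths.
Via Ridgeback → Fennick: 100% × 35% × 60% = 21%.
Via Ridgeback: 100% × 40% = 40%.
Total: 21% + 40% = 61%.
Rounded: 61.00%.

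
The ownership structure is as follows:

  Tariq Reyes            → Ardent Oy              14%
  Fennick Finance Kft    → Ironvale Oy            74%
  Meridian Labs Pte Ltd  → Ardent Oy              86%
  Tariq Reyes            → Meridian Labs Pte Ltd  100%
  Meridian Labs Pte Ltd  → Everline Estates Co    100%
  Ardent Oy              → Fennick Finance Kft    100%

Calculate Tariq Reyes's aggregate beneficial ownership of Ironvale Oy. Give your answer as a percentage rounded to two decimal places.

Tariq reaches Ironvale along 2 paths.
Via Meridian → Ardent → Fennick: 100% × 86% × 100% × 74% = 63.64%.
Via Ardent → Fennick: 14% × 100% × 74% = 10.36%.
Total: 63.64% + 10.36% = 74%.
Rounded: 74.00%.

74.00%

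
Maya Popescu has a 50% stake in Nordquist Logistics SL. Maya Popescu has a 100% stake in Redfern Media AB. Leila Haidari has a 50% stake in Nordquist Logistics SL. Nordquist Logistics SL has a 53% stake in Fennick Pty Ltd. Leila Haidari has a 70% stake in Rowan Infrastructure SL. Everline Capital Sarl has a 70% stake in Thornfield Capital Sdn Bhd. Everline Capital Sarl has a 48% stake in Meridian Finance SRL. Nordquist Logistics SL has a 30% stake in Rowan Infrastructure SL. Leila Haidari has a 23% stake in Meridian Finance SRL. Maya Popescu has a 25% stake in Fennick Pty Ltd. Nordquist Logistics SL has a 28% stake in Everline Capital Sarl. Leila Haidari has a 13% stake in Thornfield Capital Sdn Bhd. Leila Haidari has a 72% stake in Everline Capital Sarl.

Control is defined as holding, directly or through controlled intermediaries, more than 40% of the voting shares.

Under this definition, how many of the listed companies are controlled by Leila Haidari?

6

Leila holds 50% of Nordquist, so Leila controls Nordquist.
Nordquist and Leila together hold 28% + 72% = 100% of Everline, so Leila controls Everline.
Nordquist and Leila together hold 30% + 70% = 100% of Rowan, so Leila controls Rowan.
Leila and Everline together hold 23% + 48% = 71% of Meridian, so Leila controls Meridian.
Nordquist holds 53% of Fennick, so Leila controls Fennick.
Everline and Leila together hold 70% + 13% = 83% of Thornfield, so Leila controls Thornfield.
No other company's threshold is met.
Leila controls 6 companies.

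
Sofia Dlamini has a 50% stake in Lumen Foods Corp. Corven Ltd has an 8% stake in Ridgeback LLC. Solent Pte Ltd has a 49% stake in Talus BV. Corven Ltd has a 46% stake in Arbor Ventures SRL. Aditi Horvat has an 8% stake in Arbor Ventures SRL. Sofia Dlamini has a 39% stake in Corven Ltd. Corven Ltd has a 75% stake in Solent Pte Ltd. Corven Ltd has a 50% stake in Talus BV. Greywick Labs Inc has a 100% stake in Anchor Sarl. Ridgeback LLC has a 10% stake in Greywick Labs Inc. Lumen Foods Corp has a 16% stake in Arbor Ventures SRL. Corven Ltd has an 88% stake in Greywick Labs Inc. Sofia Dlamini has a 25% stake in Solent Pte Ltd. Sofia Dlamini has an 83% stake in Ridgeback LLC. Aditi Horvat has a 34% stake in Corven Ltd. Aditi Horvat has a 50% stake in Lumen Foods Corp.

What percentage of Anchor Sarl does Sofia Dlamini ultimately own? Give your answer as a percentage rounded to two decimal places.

Sofia reaches Anchor along 3 paths.
Via Corven → Ridgeback → Greywick: 39% × 8% × 10% × 100% = 0.312%.
Via Ridgeback → Greywick: 83% × 10% × 100% = 8.3%.
Via Corven → Greywick: 39% × 88% × 100% = 34.32%.
Total: 0.312% + 8.3% + 34.32% = 42.932%.
Rounded: 42.93%.

42.93%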